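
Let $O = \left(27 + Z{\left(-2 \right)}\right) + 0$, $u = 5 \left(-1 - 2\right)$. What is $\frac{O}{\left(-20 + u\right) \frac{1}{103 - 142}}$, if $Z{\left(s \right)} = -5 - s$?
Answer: $\frac{936}{35} \approx 26.743$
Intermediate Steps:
$u = -15$ ($u = 5 \left(-3\right) = -15$)
$O = 24$ ($O = \left(27 - 3\right) + 0 = 24 + 0 = 24$)
$\frac{O}{\left(-20 + u\right) \frac{1}{103 - 142}} = \frac{24}{\left(-20 - 15\right) \frac{1}{103 - 142}} = \frac{24}{\left(-35\right) \frac{1}{-39}} = \frac{24}{\left(-35\right) \left(- \frac{1}{39}\right)} = \frac{24}{\frac{35}{39}} = 24 \cdot \frac{39}{35} = \frac{936}{35}$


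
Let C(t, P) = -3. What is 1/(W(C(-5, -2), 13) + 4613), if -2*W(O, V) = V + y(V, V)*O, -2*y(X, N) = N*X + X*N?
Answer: 1/4353 ≈ 0.00022973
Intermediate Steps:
y(X, N) = -N*X (y(X, N) = -(N*X + X*N)/2 = -(N*X + N*X)/2 = -N*X)
W(O, V) = -V/2 + O*V²/2 (W(O, V) = -(V + (-V*V)*O)/2 = -(V + (-V²)*O)/2 = -(V - O*V²)/2 = -V/2 + O*V²/2)
1/(W(C(-5, -2), 13) + 4613) = 1/((½)*13*(-1 - 3*13) + 4613) = 1/((½)*13*(-1 - 39) + 4613) = 1/((½)*13*(-40) + 4613) = 1/(-260 + 4613) = 1/4353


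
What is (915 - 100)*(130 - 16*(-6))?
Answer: 184190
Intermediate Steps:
(915 - 100)*(130 - 16*(-6)) = 815*(130 + 96) = 815*226 = 184190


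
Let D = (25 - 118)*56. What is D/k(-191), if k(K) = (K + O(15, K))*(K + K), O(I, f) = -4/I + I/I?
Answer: -19530/272557 ≈ -0.071655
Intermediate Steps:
O(I, f) = 1 - 4/I (O(I, f) = -4/I + 1 = 1 - 4/I)
k(K) = 2*K*(11/15 + K) (k(K) = (K + (-4 + 15)/15)*(K + K) = (K + (1/15)*11)*(2*K) = (K + 11/15)*(2*K) = (11/15 + K)*(2*K) = 2*K*(11/15 + K))
D = -5208 (D = -93*56 = -5208)
D/k(-191) = -5208*(-15/(382*(11 + 15*(-191)))) = -5208*(-15/(382*(11 - 2865))) = -5208/((2/15)*(-191)*(-2854)) = -5208/1090228/15 = -5208*15/1090228 = -19530/272557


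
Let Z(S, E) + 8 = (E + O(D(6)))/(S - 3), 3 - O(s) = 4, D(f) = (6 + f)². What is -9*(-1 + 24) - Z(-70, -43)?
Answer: -14571/73 ≈ -199.60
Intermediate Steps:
O(s) = -1 (O(s) = 3 - 1*4 = 3 - 4 = -1)
Z(S, E) = -8 + (-1 + E)/(-3 + S) (Z(S, E) = -8 + (E - 1)/(S - 3) = -8 + (-1 + E)/(-3 + S))
-9*(-1 + 24) - Z(-70, -43) = -9*(-1 + 24) - (23 - 43 - 8*(-70))/(-3 - 70) = -9*23 - (23 - 43 + 560)/(-73) = -207 - (-1)*540/73 = -207 - 1*(-540/73) = -207 + 540/73 = -14571/73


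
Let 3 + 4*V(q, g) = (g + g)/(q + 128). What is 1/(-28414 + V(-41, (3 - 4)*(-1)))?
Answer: -348/9888331 ≈ -3.5193e-5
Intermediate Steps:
V(q, g) = -3/4 + g/(2*(128 + q)) (V(q, g) = -3/4 + ((g + g)/(q + 128))/4 = -3/4 + ((2*g)/(128 + q))/4 = -3/4 + (2*g/(128 + q))/4 = -3/4 + g/(2*(128 + q)))
1/(-28414 + V(-41, (3 - 4)*(-1))) = 1/(-28414 + (-384 - 3*(-41) + 2*((3 - 4)*(-1)))/(4*(128 - 41))) = 1/(-28414 + (1/4)*(-384 + 123 + 2*(-1*(-1)))/87) = 1/(-28414 + (1/4)*(1/87)*(-384 + 123 + 2*1)) = 1/(-28414 + (1/4)*(1/87)*(-384 + 123 + 2)) = 1/(-28414 + (1/4)*(1/87)*(-259)) = 1/(-28414 - 259/348) = 1/(-9888331/348) = -348/9888331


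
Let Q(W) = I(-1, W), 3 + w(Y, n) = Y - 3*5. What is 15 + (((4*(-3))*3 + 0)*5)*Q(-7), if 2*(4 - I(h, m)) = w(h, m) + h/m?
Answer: -16815/7 ≈ -2402.1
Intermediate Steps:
w(Y, n) = -18 + Y (w(Y, n) = -3 + (Y - 3*5) = -3 + (Y - 15) = -3 + (-15 + Y) = -18 + Y)
I(h, m) = 13 - h/2 - h/(2*m) (I(h, m) = 4 - ((-18 + h) + h/m)/2 = 4 - (-18 + h + h/m)/2 = 4 + (9 - h/2 - h/(2*m)) = 13 - h/2 - h/(2*m))
Q(W) = 27/2 + 1/(2*W) (Q(W) = 13 - 1/2*(-1) - 1/2*(-1)/W = 13 + 1/2 + 1/(2*W) = 27/2 + 1/(2*W))
15 + (((4*(-3))*3 + 0)*5)*Q(-7) = 15 + (((4*(-3))*3 + 0)*5)*((1/2)*(1 + 27*(-7))/(-7)) = 15 + ((-12*3 + 0)*5)*((1/2)*(-1/7)*(1 - 189)) = 15 + ((-36 + 0)*5)*((1/2)*(-1/7)*(-188)) = 15 - 36*5*(94/7) = 15 - 180*94/7 = 15 - 16920/7 = -16815/7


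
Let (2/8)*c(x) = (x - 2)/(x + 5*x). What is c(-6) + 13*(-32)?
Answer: -3736/9 ≈ -415.11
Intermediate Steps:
c(x) = 2*(-2 + x)/(3*x) (c(x) = 4*((x - 2)/(x + 5*x)) = 4*((-2 + x)/((6*x))) = 4*((-2 + x)*(1/(6*x))) = 4*((-2 + x)/(6*x)) = 2*(-2 + x)/(3*x))
c(-6) + 13*(-32) = (2/3)*(-2 - 6)/(-6) + 13*(-32) = (2/3)*(-1/6)*(-8) - 416 = 8/9 - 416 = -3736/9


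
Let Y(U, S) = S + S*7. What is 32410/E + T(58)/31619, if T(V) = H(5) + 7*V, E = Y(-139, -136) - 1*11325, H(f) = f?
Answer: -1019670047/392486647 ≈ -2.5980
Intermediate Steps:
Y(U, S) = 8*S (Y(U, S) = S + 7*S = 8*S)
E = -12413 (E = 8*(-136) - 1*11325 = -1088 - 11325 = -12413)
T(V) = 5 + 7*V
32410/E + T(58)/31619 = 32410/(-12413) + (5 + 7*58)/31619 = 32410*(-1/12413) + (5 + 406)*(1/31619) = -32410/12413 + 411*(1/31619) = -32410/12413 + 411/31619 = -1019670047/392486647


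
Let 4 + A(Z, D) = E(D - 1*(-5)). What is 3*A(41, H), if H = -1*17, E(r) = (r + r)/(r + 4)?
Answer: -3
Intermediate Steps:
E(r) = 2*r/(4 + r) (E(r) = (2*r)/(4 + r) = 2*r/(4 + r))
H = -17
A(Z, D) = -4 + 2*(5 + D)/(9 + D) (A(Z, D) = -4 + 2*(D - 1*(-5))/(4 + (D - 1*(-5))) = -4 + 2*(D + 5)/(4 + (D + 5)) = -4 + 2*(5 + D)/(4 + (5 + D)) = -4 + 2*(5 + D)/(9 + D))
3*A(41, H) = 3*(2*(-13 - 1*(-17))/(9 - 17)) = 3*(2*(-13 + 17)/(-8)) = 3*(2*(-1/8)*4) = 3*(-1) = -3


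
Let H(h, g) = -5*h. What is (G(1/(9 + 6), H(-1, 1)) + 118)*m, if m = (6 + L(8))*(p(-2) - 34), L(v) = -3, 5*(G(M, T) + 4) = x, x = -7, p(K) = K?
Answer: -60804/5 ≈ -12161.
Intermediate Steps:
G(M, T) = -27/5 (G(M, T) = -4 + (1/5)*(-7) = -4 - 7/5 = -27/5)
m = -108 (m = (6 - 3)*(-2 - 34) = 3*(-36) = -108)
(G(1/(9 + 6), H(-1, 1)) + 118)*m = (-27/5 + 118)*(-108) = (563/5)*(-108) = -60804/5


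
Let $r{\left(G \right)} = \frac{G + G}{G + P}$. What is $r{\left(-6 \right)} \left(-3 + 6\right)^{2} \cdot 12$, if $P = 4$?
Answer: $648$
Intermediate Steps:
$r{\left(G \right)} = \frac{2 G}{4 + G}$ ($r{\left(G \right)} = \frac{G + G}{G + 4} = \frac{2 G}{4 + G}$)
$r{\left(-6 \right)} \left(-3 + 6\right)^{2} \cdot 12 = 2 \left(-6\right) \frac{1}{4 - 6} \left(-3 + 6\right)^{2} \cdot 12 = 2 \left(-6\right) \frac{1}{-2} \cdot 3^{2} \cdot 12 = 2 \left(-6\right) \left(- \frac{1}{2}\right) 9 \cdot 12 = 6 \cdot 9 \cdot 12 = 54 \cdot 12 = 648$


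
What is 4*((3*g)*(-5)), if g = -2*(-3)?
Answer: -360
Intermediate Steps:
g = 6
4*((3*g)*(-5)) = 4*((3*6)*(-5)) = 4*(18*(-5)) = 4*(-90) = -360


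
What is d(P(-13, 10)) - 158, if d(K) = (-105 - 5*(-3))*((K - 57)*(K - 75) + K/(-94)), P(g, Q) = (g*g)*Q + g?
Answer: -10977797161/47 ≈ -2.3357e+8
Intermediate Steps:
P(g, Q) = g + Q*g² (P(g, Q) = g²*Q + g = Q*g² + g = g + Q*g²)
d(K) = 45*K/47 - 90*(-75 + K)*(-57 + K) (d(K) = (-105 + 15)*((-57 + K)*(-75 + K) + K*(-1/94)) = -90*((-75 + K)*(-57 + K) - K/94) = -90*(-K/94 + (-75 + K)*(-57 + K)) = 45*K/47 - 90*(-75 + K)*(-57 + K))
d(P(-13, 10)) - 158 = (-384750 - 90*169*(1 + 10*(-13))² + 558405*(-13*(1 + 10*(-13)))/47) - 158 = (-384750 - 90*169*(1 - 130)² + 558405*(-13*(1 - 130))/47) - 158 = (-384750 - 90*(-13*(-129))² + 558405*(-13*(-129))/47) - 158 = (-384750 - 90*1677² + (558405/47)*1677) - 158 = (-384750 - 90*2812329 + 936445185/47) - 158 = (-384750 - 253109610 + 936445185/47) - 158 = -10977789735/47 - 158 = -10977797161/47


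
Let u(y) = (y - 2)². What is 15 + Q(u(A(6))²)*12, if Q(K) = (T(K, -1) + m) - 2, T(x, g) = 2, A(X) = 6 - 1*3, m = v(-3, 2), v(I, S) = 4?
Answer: 63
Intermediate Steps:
m = 4
A(X) = 3 (A(X) = 6 - 3 = 3)
u(y) = (-2 + y)²
Q(K) = 4 (Q(K) = (2 + 4) - 2 = 6 - 2 = 4)
15 + Q(u(A(6))²)*12 = 15 + 4*12 = 15 + 48 = 63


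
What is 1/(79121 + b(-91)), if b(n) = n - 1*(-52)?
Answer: 1/79082 ≈ 1.2645e-5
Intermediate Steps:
b(n) = 52 + n (b(n) = n + 52 = 52 + n)
1/(79121 + b(-91)) = 1/(79121 + (52 - 91)) = 1/(79121 - 39) = 1/79082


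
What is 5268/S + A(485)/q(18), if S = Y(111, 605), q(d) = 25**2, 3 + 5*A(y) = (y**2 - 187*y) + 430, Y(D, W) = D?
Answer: 10850909/115625 ≈ 93.846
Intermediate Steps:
A(y) = 427/5 - 187*y/5 + y**2/5 (A(y) = -3/5 + ((y**2 - 187*y) + 430)/5 = -3/5 + (430 + y**2 - 187*y)/5 = -3/5 + (86 - 187*y/5 + y**2/5) = 427/5 - 187*y/5 + y**2/5)
q(d) = 625
S = 111
5268/S + A(485)/q(18) = 5268/111 + (427/5 - 187/5*485 + (1/5)*485**2)/625 = 5268*(1/111) + (427/5 - 18139 + (1/5)*235225)*(1/625) = 1756/37 + (427/5 - 18139 + 47045)*(1/625) = 1756/37 + (144957/5)*(1/625) = 1756/37 + 144957/3125 = 10850909/115625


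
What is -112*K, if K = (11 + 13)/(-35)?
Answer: 384/5 ≈ 76.800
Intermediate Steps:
K = -24/35 (K = 24*(-1/35) = -24/35 ≈ -0.68571)
-112*K = -112*(-24/35) = 384/5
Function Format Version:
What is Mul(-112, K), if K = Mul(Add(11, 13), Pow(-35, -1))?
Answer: Rational(384, 5) ≈ 76.800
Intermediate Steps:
K = Rational(-24, 35) (K = Mul(24, Rational(-1, 35)) = Rational(-24, 35) ≈ -0.68571)
Mul(-112, K) = Mul(-112, Rational(-24, 35)) = Rational(384, 5)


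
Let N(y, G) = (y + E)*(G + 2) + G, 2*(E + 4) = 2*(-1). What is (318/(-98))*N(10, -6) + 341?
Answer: 20843/49 ≈ 425.37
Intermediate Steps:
E = -5 (E = -4 + (2*(-1))/2 = -4 + (½)*(-2) = -4 - 1 = -5)
N(y, G) = G + (-5 + y)*(2 + G) (N(y, G) = (y - 5)*(G + 2) + G = (-5 + y)*(2 + G) + G = G + (-5 + y)*(2 + G))
(318/(-98))*N(10, -6) + 341 = (318/(-98))*(-10 - 4*(-6) + 2*10 - 6*10) + 341 = (318*(-1/98))*(-10 + 24 + 20 - 60) + 341 = -159/49*(-26) + 341 = 4134/49 + 341 = 20843/49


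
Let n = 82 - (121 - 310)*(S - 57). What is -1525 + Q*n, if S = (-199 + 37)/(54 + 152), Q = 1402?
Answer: -1565464839/103 ≈ -1.5199e+7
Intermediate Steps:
S = -81/103 (S = -162/206 = -162*1/206 = -81/103 ≈ -0.78641)
n = -1116482/103 (n = 82 - (121 - 310)*(-81/103 - 57) = 82 - (-189)*(-5952)/103 = 82 - 1*1124928/103 = 82 - 1124928/103 = -1116482/103 ≈ -10840.)
-1525 + Q*n = -1525 + 1402*(-1116482/103) = -1525 - 1565307764/103 = -1565464839/103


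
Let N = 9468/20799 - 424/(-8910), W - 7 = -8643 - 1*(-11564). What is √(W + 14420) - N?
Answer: -5176592/10295505 + 2*√4337 ≈ 131.21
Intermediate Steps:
W = 2928 (W = 7 + (-8643 - 1*(-11564)) = 7 + (-8643 + 11564) = 7 + 2921 = 2928)
N = 5176592/10295505 (N = 9468*(1/20799) - 424*(-1/8910) = 1052/2311 + 212/4455 = 5176592/10295505 ≈ 0.50280)
√(W + 14420) - N = √(2928 + 14420) - 1*5176592/10295505 = √17348 - 5176592/10295505 = 2*√4337 - 5176592/10295505 = -5176592/10295505 + 2*√4337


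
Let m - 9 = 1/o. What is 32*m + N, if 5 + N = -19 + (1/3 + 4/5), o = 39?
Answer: 17287/65 ≈ 265.95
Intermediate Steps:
N = -343/15 (N = -5 + (-19 + (1/3 + 4/5)) = -5 + (-19 + (1*(⅓) + 4*(⅕))) = -5 + (-19 + (⅓ + ⅘)) = -5 + (-19 + 17/15) = -5 - 268/15 = -343/15 ≈ -22.867)
m = 352/39 (m = 9 + 1/39 = 352/39 ≈ 9.0256)
32*m + N = 32*(352/39) - 343/15 = 11264/39 - 343/15 = 17287/65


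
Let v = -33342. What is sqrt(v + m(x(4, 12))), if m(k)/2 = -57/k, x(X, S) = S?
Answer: I*sqrt(133406)/2 ≈ 182.62*I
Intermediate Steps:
m(k) = -114/k (m(k) = 2*(-57/k) = -114/k)
sqrt(v + m(x(4, 12))) = sqrt(-33342 - 114/12) = sqrt(-33342 - 114*1/12) = sqrt(-33342 - 19/2) = sqrt(-66703/2) = I*sqrt(133406)/2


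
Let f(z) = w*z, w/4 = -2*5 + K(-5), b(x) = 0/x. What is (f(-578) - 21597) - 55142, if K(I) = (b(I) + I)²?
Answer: -111419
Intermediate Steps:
b(x) = 0
K(I) = I² (K(I) = (0 + I)² = I²)
w = 60 (w = 4*(-2*5 + (-5)²) = 4*(-10 + 25) = 4*15 = 60)
f(z) = 60*z
(f(-578) - 21597) - 55142 = (60*(-578) - 21597) - 55142 = (-34680 - 21597) - 55142 = -56277 - 55142 = -111419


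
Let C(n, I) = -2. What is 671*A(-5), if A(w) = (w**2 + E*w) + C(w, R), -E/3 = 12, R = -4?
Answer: 136213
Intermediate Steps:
E = -36 (E = -3*12 = -36)
A(w) = -2 + w**2 - 36*w (A(w) = (w**2 - 36*w) - 2 = -2 + w**2 - 36*w)
671*A(-5) = 671*(-2 + (-5)**2 - 36*(-5)) = 671*(-2 + 25 + 180) = 671*203 = 136213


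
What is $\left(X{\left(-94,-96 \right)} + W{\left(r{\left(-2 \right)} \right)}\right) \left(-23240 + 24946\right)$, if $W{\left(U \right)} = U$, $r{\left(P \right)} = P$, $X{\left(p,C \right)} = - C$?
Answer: $160364$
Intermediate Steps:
$\left(X{\left(-94,-96 \right)} + W{\left(r{\left(-2 \right)} \right)}\right) \left(-23240 + 24946\right) = \left(\left(-1\right) \left(-96\right) - 2\right) \left(-23240 + 24946\right) = \left(96 - 2\right) 1706 = 94 \cdot 1706 = 160364$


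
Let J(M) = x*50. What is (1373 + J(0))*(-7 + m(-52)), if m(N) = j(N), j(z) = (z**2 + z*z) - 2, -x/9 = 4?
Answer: -2305373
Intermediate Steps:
x = -36 (x = -9*4 = -36)
J(M) = -1800 (J(M) = -36*50 = -1800)
j(z) = -2 + 2*z**2 (j(z) = (z**2 + z**2) - 2 = 2*z**2 - 2 = -2 + 2*z**2)
m(N) = -2 + 2*N**2
(1373 + J(0))*(-7 + m(-52)) = (1373 - 1800)*(-7 + (-2 + 2*(-52)**2)) = -427*(-7 + (-2 + 2*2704)) = -427*(-7 + (-2 + 5408)) = -427*(-7 + 5406) = -427*5399 = -2305373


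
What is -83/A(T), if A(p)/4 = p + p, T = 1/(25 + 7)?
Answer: -332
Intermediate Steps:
T = 1/32 ≈ 0.031250
A(p) = 8*p (A(p) = 4*(p + p) = 4*(2*p) = 8*p)
-83/A(T) = -83/(8*(1/32)) = -83/¼ = -83*4 = -332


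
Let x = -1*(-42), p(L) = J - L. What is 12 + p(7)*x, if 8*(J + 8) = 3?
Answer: -2409/4 ≈ -602.25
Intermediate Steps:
J = -61/8 (J = -8 + (⅛)*3 = -8 + 3/8 = -61/8 ≈ -7.6250)
p(L) = -61/8 - L
x = 42
12 + p(7)*x = 12 + (-61/8 - 1*7)*42 = 12 + (-61/8 - 7)*42 = 12 - 117/8*42 = 12 - 2457/4 = -2409/4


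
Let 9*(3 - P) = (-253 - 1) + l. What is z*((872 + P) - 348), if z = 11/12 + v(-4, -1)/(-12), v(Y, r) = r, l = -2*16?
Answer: 5029/9 ≈ 558.78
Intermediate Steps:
l = -32
P = 313/9 (P = 3 - ((-253 - 1) - 32)/9 = 3 - (-254 - 32)/9 = 3 - 1/9*(-286) = 3 + 286/9 = 313/9 ≈ 34.778)
z = 1 (z = 11/12 - 1/(-12) = 11*(1/12) - 1*(-1/12) = 11/12 + 1/12 = 1)
z*((872 + P) - 348) = 1*((872 + 313/9) - 348) = 1*(8161/9 - 348) = 1*(5029/9) = 5029/9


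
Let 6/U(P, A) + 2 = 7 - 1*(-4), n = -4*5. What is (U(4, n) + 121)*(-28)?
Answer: -10220/3 ≈ -3406.7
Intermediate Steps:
n = -20
U(P, A) = ⅔ (U(P, A) = 6/(-2 + (7 - 1*(-4))) = 6/(-2 + (7 + 4)) = 6/(-2 + 11) = 6/9 = 6*(⅑) = ⅔)
(U(4, n) + 121)*(-28) = (⅔ + 121)*(-28) = (365/3)*(-28) = -10220/3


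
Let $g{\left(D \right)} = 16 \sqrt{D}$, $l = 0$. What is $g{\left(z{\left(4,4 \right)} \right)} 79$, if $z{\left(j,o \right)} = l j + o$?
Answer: $2528$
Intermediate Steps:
$z{\left(j,o \right)} = o$ ($z{\left(j,o \right)} = 0 j + o = 0 + o = o$)
$g{\left(z{\left(4,4 \right)} \right)} 79 = 16 \sqrt{4} \cdot 79 = 16 \cdot 2 \cdot 79 = 32 \cdot 79 = 2528$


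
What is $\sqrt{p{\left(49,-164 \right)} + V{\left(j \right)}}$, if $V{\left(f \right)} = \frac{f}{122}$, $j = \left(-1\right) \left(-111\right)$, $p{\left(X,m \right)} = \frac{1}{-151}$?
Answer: $\frac{\sqrt{306523658}}{18422} \approx 0.95038$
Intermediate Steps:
$p{\left(X,m \right)} = - \frac{1}{151}$
$j = 111$
$V{\left(f \right)} = \frac{f}{122}$ ($V{\left(f \right)} = f \frac{1}{122} = \frac{f}{122}$)
$\sqrt{p{\left(49,-164 \right)} + V{\left(j \right)}} = \sqrt{- \frac{1}{151} + \frac{1}{122} \cdot 111} = \sqrt{- \frac{1}{151} + \frac{111}{122}} = \sqrt{\frac{16639}{18422}} = \frac{\sqrt{306523658}}{18422}$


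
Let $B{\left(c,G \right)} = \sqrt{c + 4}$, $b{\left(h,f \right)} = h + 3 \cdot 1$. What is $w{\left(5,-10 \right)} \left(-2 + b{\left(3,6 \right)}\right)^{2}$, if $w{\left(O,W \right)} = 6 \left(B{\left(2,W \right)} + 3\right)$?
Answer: $288 + 96 \sqrt{6} \approx 523.15$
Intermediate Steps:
$b{\left(h,f \right)} = 3 + h$ ($b{\left(h,f \right)} = h + 3 = 3 + h$)
$B{\left(c,G \right)} = \sqrt{4 + c}$
$w{\left(O,W \right)} = 18 + 6 \sqrt{6}$ ($w{\left(O,W \right)} = 6 \left(\sqrt{4 + 2} + 3\right) = 6 \left(\sqrt{6} + 3\right) = 6 \left(3 + \sqrt{6}\right) = 18 + 6 \sqrt{6}$)
$w{\left(5,-10 \right)} \left(-2 + b{\left(3,6 \right)}\right)^{2} = \left(18 + 6 \sqrt{6}\right) \left(-2 + \left(3 + 3\right)\right)^{2} = \left(18 + 6 \sqrt{6}\right) \left(-2 + 6\right)^{2} = \left(18 + 6 \sqrt{6}\right) 4^{2} = \left(18 + 6 \sqrt{6}\right) 16 = 288 + 96 \sqrt{6}$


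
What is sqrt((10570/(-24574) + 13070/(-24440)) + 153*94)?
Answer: sqrt(3242084085627480379)/15014714 ≈ 119.92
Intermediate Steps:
sqrt((10570/(-24574) + 13070/(-24440)) + 153*94) = sqrt((10570*(-1/24574) + 13070*(-1/24440)) + 14382) = sqrt((-5285/12287 - 1307/2444) + 14382) = sqrt(-28975649/30029428 + 14382) = sqrt(431854257847/30029428) = sqrt(3242084085627480379)/15014714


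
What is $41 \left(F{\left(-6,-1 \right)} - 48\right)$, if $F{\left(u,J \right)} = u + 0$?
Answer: $-2214$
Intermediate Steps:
$F{\left(u,J \right)} = u$
$41 \left(F{\left(-6,-1 \right)} - 48\right) = 41 \left(-6 - 48\right) = 41 \left(-54\right) = -2214$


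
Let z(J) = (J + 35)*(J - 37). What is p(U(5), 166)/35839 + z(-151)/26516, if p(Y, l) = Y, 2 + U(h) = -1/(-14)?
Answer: 390762887/475153462 ≈ 0.82239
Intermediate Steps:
U(h) = -27/14 (U(h) = -2 - 1/(-14) = -2 - 1*(-1/14) = -2 + 1/14 = -27/14)
z(J) = (-37 + J)*(35 + J) (z(J) = (35 + J)*(-37 + J) = (-37 + J)*(35 + J))
p(U(5), 166)/35839 + z(-151)/26516 = -27/14/35839 + (-1295 + (-151)² - 2*(-151))/26516 = -27/14*1/35839 + (-1295 + 22801 + 302)*(1/26516) = -27/501746 + 21808*(1/26516) = -27/501746 + 5452/6629 = 390762887/475153462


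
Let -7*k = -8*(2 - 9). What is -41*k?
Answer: 328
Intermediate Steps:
k = -8 (k = -(-8)*(2 - 9)/7 = -(-8)*(-7)/7 = -⅐*56 = -8)
-41*k = -41*(-8) = 328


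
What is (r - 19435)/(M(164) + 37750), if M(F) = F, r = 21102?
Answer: 1667/37914 ≈ 0.043968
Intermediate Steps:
(r - 19435)/(M(164) + 37750) = (21102 - 19435)/(164 + 37750) = 1667/37914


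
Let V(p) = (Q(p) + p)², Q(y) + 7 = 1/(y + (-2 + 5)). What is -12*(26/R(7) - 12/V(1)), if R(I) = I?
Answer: -148920/3703 ≈ -40.216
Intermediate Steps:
Q(y) = -7 + 1/(3 + y) (Q(y) = -7 + 1/(y + (-2 + 5)) = -7 + 1/(y + 3) = -7 + 1/(3 + y))
V(p) = (p + (-20 - 7*p)/(3 + p))² (V(p) = ((-20 - 7*p)/(3 + p) + p)² = (p + (-20 - 7*p)/(3 + p))²)
-12*(26/R(7) - 12/V(1)) = -12*(26/7 - 12*(3 + 1)²/(-20 + 1² - 4*1)²) = -12*(26*(⅐) - 12*16/(-20 + 1 - 4)²) = -12*(26/7 - 12/((1/16)*(-23)²)) = -12*(26/7 - 12/((1/16)*529)) = -12*(26/7 - 12/529/16) = -12*(26/7 - 12*16/529) = -12*(26/7 - 192/529) = -12*12410/3703 = -148920/3703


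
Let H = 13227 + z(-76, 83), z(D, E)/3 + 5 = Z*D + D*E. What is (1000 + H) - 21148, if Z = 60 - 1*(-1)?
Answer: -39768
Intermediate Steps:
Z = 61 (Z = 60 + 1 = 61)
z(D, E) = -15 + 183*D + 3*D*E (z(D, E) = -15 + 3*(61*D + D*E) = -15 + (183*D + 3*D*E) = -15 + 183*D + 3*D*E)
H = -19620 (H = 13227 + (-15 + 183*(-76) + 3*(-76)*83) = 13227 + (-15 - 13908 - 18924) = 13227 - 32847 = -19620)
(1000 + H) - 21148 = (1000 - 19620) - 21148 = -18620 - 21148 = -39768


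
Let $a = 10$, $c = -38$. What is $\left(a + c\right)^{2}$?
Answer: $784$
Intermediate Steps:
$\left(a + c\right)^{2} = \left(10 - 38\right)^{2} = \left(-28\right)^{2} = 784$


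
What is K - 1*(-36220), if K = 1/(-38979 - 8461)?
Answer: 1718276799/47440 ≈ 36220.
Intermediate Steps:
K = -1/47440 (K = 1/(-47440) = -1/47440 ≈ -2.1079e-5)
K - 1*(-36220) = -1/47440 - 1*(-36220) = -1/47440 + 36220 = 1718276799/47440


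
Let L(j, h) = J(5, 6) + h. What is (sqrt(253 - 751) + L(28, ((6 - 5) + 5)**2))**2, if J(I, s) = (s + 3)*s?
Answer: (90 + I*sqrt(498))**2 ≈ 7602.0 + 4016.9*I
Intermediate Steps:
J(I, s) = s*(3 + s) (J(I, s) = (3 + s)*s = s*(3 + s))
L(j, h) = 54 + h (L(j, h) = 6*(3 + 6) + h = 6*9 + h = 54 + h)
(sqrt(253 - 751) + L(28, ((6 - 5) + 5)**2))**2 = (sqrt(253 - 751) + (54 + ((6 - 5) + 5)**2))**2 = (sqrt(-498) + (54 + (1 + 5)**2))**2 = (I*sqrt(498) + (54 + 6**2))**2 = (I*sqrt(498) + (54 + 36))**2 = (I*sqrt(498) + 90)**2 = (90 + I*sqrt(498))**2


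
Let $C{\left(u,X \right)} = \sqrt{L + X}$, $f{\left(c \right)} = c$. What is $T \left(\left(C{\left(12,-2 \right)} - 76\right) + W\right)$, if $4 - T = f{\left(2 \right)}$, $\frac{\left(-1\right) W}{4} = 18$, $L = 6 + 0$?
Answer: $-292$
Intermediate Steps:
$L = 6$
$C{\left(u,X \right)} = \sqrt{6 + X}$
$W = -72$ ($W = \left(-4\right) 18 = -72$)
$T = 2$ ($T = 4 - 2 = 2$)
$T \left(\left(C{\left(12,-2 \right)} - 76\right) + W\right) = 2 \left(\left(\sqrt{6 - 2} - 76\right) - 72\right) = 2 \left(\left(\sqrt{4} - 76\right) - 72\right) = 2 \left(\left(2 - 76\right) - 72\right) = 2 \left(-74 - 72\right) = 2 \left(-146\right) = -292$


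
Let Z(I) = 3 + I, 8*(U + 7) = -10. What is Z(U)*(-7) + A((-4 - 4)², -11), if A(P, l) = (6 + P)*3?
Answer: 987/4 ≈ 246.75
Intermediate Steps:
U = -33/4 (U = -7 + (⅛)*(-10) = -7 - 5/4 = -33/4 ≈ -8.2500)
A(P, l) = 18 + 3*P
Z(U)*(-7) + A((-4 - 4)², -11) = (3 - 33/4)*(-7) + (18 + 3*(-4 - 4)²) = -21/4*(-7) + (18 + 3*(-8)²) = 147/4 + (18 + 3*64) = 147/4 + (18 + 192) = 147/4 + 210 = 987/4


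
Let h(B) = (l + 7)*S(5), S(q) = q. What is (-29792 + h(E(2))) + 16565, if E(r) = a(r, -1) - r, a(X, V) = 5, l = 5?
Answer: -13167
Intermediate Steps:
E(r) = 5 - r
h(B) = 60 (h(B) = (5 + 7)*5 = 12*5 = 60)
(-29792 + h(E(2))) + 16565 = (-29792 + 60) + 16565 = -29732 + 16565 = -13167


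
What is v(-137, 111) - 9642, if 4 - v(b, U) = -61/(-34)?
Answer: -327753/34 ≈ -9639.8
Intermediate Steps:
v(b, U) = 75/34 (v(b, U) = 4 - (-61)/(-34) = 4 - (-61)*(-1)/34 = 4 - 1*61/34 = 4 - 61/34 = 75/34)
v(-137, 111) - 9642 = 75/34 - 9642 = -327753/34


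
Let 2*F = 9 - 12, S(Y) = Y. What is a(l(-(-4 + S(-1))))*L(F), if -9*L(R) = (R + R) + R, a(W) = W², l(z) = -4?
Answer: 8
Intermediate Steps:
F = -3/2 (F = (9 - 12)/2 = (½)*(-3) = -3/2 ≈ -1.5000)
L(R) = -R/3 (L(R) = -((R + R) + R)/9 = -(2*R + R)/9 = -R/3)
a(l(-(-4 + S(-1))))*L(F) = (-4)²*(-⅓*(-3/2)) = 16*(½) = 8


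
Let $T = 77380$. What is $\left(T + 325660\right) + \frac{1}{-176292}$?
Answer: $\frac{71052727679}{176292} \approx 4.0304 \cdot 10^{5}$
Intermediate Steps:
$\left(T + 325660\right) + \frac{1}{-176292} = \left(77380 + 325660\right) + \frac{1}{-176292} = 403040 - \frac{1}{176292} = \frac{71052727679}{176292}$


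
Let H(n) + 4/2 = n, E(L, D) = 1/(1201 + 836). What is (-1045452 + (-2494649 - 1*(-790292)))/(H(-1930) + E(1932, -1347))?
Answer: 5601360933/3935483 ≈ 1423.3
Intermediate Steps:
E(L, D) = 1/2037
H(n) = -2 + n
(-1045452 + (-2494649 - 1*(-790292)))/(H(-1930) + E(1932, -1347)) = (-1045452 + (-2494649 - 1*(-790292)))/((-2 - 1930) + 1/2037) = (-1045452 + (-2494649 + 790292))/(-1932 + 1/2037) = (-1045452 - 1704357)/(-3935483/2037) = -2749809*(-2037/3935483) = 5601360933/3935483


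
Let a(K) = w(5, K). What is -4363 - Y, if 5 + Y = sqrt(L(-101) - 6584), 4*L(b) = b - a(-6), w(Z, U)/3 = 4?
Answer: -4358 - I*sqrt(26449)/2 ≈ -4358.0 - 81.316*I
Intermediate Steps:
w(Z, U) = 12 (w(Z, U) = 3*4 = 12)
a(K) = 12
L(b) = -3 + b/4 (L(b) = (b - 1*12)/4 = (b - 12)/4 = (-12 + b)/4 = -3 + b/4)
Y = -5 + I*sqrt(26449)/2 (Y = -5 + sqrt((-3 + (1/4)*(-101)) - 6584) = -5 + sqrt((-3 - 101/4) - 6584) = -5 + sqrt(-113/4 - 6584) = -5 + sqrt(-26449/4) = -5 + I*sqrt(26449)/2 ≈ -5.0 + 81.316*I)
-4363 - Y = -4363 - (-5 + I*sqrt(26449)/2) = -4363 + (5 - I*sqrt(26449)/2) = -4358 - I*sqrt(26449)/2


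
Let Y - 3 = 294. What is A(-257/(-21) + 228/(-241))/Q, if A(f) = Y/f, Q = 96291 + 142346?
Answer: 214731/1948266559 ≈ 0.00011022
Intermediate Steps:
Y = 297 (Y = 3 + 294 = 297)
Q = 238637
A(f) = 297/f
A(-257/(-21) + 228/(-241))/Q = (297/(-257/(-21) + 228/(-241)))/238637 = (297/(-257*(-1/21) + 228*(-1/241)))*(1/238637) = (297/(257/21 - 228/241))*(1/238637) = (297/(57149/5061))*(1/238637) = (297*(5061/57149))*(1/238637) = (1503117/57149)*(1/238637) = 214731/1948266559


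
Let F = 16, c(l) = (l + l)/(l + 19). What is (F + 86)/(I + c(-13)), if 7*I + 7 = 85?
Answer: 2142/143 ≈ 14.979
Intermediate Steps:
c(l) = 2*l/(19 + l) (c(l) = (2*l)/(19 + l) = 2*l/(19 + l))
I = 78/7 (I = -1 + (⅐)*85 = -1 + 85/7 = 78/7 ≈ 11.143)
(F + 86)/(I + c(-13)) = (16 + 86)/(78/7 + 2*(-13)/(19 - 13)) = 102/(78/7 + 2*(-13)/6) = 102/(78/7 + 2*(-13)*(⅙)) = 102/(78/7 - 13/3) = 102/(143/21) = 102*(21/143) = 2142/143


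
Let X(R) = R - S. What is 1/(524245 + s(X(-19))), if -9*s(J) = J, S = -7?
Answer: 3/1572739 ≈ 1.9075e-6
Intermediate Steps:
X(R) = 7 + R (X(R) = R - 1*(-7) = R + 7 = 7 + R)
s(J) = -J/9
1/(524245 + s(X(-19))) = 1/(524245 - (7 - 19)/9) = 1/(524245 - ⅑*(-12)) = 1/(524245 + 4/3) = 1/(1572739/3) = 3/1572739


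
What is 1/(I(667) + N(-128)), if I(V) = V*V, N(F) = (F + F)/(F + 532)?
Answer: 101/44933725 ≈ 2.2478e-6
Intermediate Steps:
N(F) = 2*F/(532 + F) (N(F) = (2*F)/(532 + F) = 2*F/(532 + F))
I(V) = V²
1/(I(667) + N(-128)) = 1/(667² + 2*(-128)/(532 - 128)) = 1/(444889 + 2*(-128)/404) = 1/(444889 + 2*(-128)*(1/404)) = 1/(444889 - 64/101) = 1/(44933725/101) = 101/44933725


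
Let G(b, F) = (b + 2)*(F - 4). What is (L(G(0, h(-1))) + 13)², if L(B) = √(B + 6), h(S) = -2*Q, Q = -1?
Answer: (13 + √2)² ≈ 207.77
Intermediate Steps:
h(S) = 2 (h(S) = -2*(-1) = 2)
G(b, F) = (-4 + F)*(2 + b) (G(b, F) = (2 + b)*(-4 + F) = (-4 + F)*(2 + b))
L(B) = √(6 + B)
(L(G(0, h(-1))) + 13)² = (√(6 + (-8 - 4*0 + 2*2 + 2*0)) + 13)² = (√(6 + (-8 + 0 + 4 + 0)) + 13)² = (√(6 - 4) + 13)² = (√2 + 13)² = (13 + √2)²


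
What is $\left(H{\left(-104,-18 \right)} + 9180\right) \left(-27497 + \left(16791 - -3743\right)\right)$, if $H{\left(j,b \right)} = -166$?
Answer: $-62764482$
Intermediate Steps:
$\left(H{\left(-104,-18 \right)} + 9180\right) \left(-27497 + \left(16791 - -3743\right)\right) = \left(-166 + 9180\right) \left(-27497 + \left(16791 - -3743\right)\right) = 9014 \left(-27497 + \left(16791 + 3743\right)\right) = 9014 \left(-27497 + 20534\right) = 9014 \left(-6963\right) = -62764482$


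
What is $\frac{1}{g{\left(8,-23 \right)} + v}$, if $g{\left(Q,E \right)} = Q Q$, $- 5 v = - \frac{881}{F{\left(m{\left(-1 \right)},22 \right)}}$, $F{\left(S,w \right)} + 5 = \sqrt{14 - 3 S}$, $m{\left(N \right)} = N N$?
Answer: $- \frac{375}{609439} - \frac{4405 \sqrt{11}}{609439} \approx -0.024588$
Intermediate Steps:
$m{\left(N \right)} = N^{2}$
$F{\left(S,w \right)} = -5 + \sqrt{14 - 3 S}$
$v = \frac{881}{5 \left(-5 + \sqrt{11}\right)}$ ($v = - \frac{\left(-881\right) \frac{1}{-5 + \sqrt{14 - 3 \left(-1\right)^{2}}}}{5} = - \frac{\left(-881\right) \frac{1}{-5 + \sqrt{14 - 3}}}{5} = - \frac{\left(-881\right) \frac{1}{-5 + \sqrt{11}}}{5} = \frac{881}{5 \left(-5 + \sqrt{11}\right)} \approx -104.67$)
$g{\left(Q,E \right)} = Q^{2}$
$\frac{1}{g{\left(8,-23 \right)} + v} = \frac{1}{8^{2} - \left(\frac{881}{14} + \frac{881 \sqrt{11}}{70}\right)} = \frac{1}{64 - \left(\frac{881}{14} + \frac{881 \sqrt{11}}{70}\right)} = \frac{1}{\frac{15}{14} - \frac{881 \sqrt{11}}{70}}$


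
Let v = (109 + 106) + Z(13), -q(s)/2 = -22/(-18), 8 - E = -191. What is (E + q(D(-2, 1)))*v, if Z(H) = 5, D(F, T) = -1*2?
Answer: 389180/9 ≈ 43242.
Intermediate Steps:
D(F, T) = -2
E = 199 (E = 8 - 1*(-191) = 8 + 191 = 199)
q(s) = -22/9 (q(s) = -(-44)/(-18) = -(-44)*(-1)/18 = -2*11/9 = -22/9)
v = 220 (v = (109 + 106) + 5 = 215 + 5 = 220)
(E + q(D(-2, 1)))*v = (199 - 22/9)*220 = (1769/9)*220 = 389180/9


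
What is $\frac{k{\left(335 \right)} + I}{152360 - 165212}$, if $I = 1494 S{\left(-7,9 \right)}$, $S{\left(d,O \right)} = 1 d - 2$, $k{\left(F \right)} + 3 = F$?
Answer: $\frac{6557}{6426} \approx 1.0204$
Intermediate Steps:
$k{\left(F \right)} = -3 + F$
$S{\left(d,O \right)} = -2 + d$ ($S{\left(d,O \right)} = d - 2 = -2 + d$)
$I = -13446$ ($I = 1494 \left(-2 - 7\right) = 1494 \left(-9\right) = -13446$)
$\frac{k{\left(335 \right)} + I}{152360 - 165212} = \frac{\left(-3 + 335\right) - 13446}{152360 - 165212} = \frac{332 - 13446}{-12852} = \left(-13114\right) \left(- \frac{1}{12852}\right) = \frac{6557}{6426}$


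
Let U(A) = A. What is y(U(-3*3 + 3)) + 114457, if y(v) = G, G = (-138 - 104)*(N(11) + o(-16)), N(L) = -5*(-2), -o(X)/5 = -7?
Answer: 103567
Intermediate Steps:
o(X) = 35 (o(X) = -5*(-7) = 35)
N(L) = 10
G = -10890 (G = (-138 - 104)*(10 + 35) = -242*45 = -10890)
y(v) = -10890
y(U(-3*3 + 3)) + 114457 = -10890 + 114457 = 103567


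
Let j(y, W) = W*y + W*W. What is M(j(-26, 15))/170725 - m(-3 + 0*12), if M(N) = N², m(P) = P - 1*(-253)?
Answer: -1706161/6829 ≈ -249.84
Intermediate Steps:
j(y, W) = W² + W*y (j(y, W) = W*y + W² = W² + W*y)
m(P) = 253 + P (m(P) = P + 253 = 253 + P)
M(j(-26, 15))/170725 - m(-3 + 0*12) = (15*(15 - 26))²/170725 - (253 + (-3 + 0*12)) = (15*(-11))²*(1/170725) - (253 + (-3 + 0)) = (-165)²*(1/170725) - (253 - 3) = 27225*(1/170725) - 1*250 = 1089/6829 - 250 = -1706161/6829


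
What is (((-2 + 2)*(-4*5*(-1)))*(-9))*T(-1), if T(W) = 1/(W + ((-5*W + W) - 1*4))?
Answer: 0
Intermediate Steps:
T(W) = 1/(-4 - 3*W) (T(W) = 1/(W + (-4*W - 4)) = 1/(W + (-4 - 4*W)) = 1/(-4 - 3*W))
(((-2 + 2)*(-4*5*(-1)))*(-9))*T(-1) = (((-2 + 2)*(-4*5*(-1)))*(-9))*(-1/(4 + 3*(-1))) = ((0*(-20*(-1)))*(-9))*(-1/(4 - 3)) = ((0*20)*(-9))*(-1/1) = (0*(-9))*(-1*1) = 0*(-1) = 0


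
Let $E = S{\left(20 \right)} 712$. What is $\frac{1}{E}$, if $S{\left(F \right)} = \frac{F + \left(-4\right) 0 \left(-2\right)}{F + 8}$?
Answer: $\frac{7}{3560} \approx 0.0019663$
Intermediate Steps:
$S{\left(F \right)} = \frac{F}{8 + F}$ ($S{\left(F \right)} = \frac{F + 0 \left(-2\right)}{8 + F} = \frac{F + 0}{8 + F} = \frac{F}{8 + F}$)
$E = \frac{3560}{7}$ ($E = \frac{20}{8 + 20} \cdot 712 = \frac{20}{28} \cdot 712 = 20 \cdot \frac{1}{28} \cdot 712 = \frac{5}{7} \cdot 712 = \frac{3560}{7} \approx 508.57$)
$\frac{1}{E} = \frac{1}{\frac{3560}{7}} = \frac{7}{3560}$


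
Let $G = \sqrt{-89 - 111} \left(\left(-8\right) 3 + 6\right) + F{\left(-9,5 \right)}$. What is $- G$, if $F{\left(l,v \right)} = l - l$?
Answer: $180 i \sqrt{2} \approx 254.56 i$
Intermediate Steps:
$F{\left(l,v \right)} = 0$
$G = - 180 i \sqrt{2}$ ($G = \sqrt{-89 - 111} \left(\left(-8\right) 3 + 6\right) + 0 = \sqrt{-200} \left(-24 + 6\right) + 0 = 10 i \sqrt{2} \left(-18\right) + 0 = - 180 i \sqrt{2} + 0 = - 180 i \sqrt{2} \approx - 254.56 i$)
$- G = - \left(-180\right) i \sqrt{2} = 180 i \sqrt{2}$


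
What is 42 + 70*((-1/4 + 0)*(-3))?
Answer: 189/2 ≈ 94.500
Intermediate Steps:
42 + 70*((-1/4 + 0)*(-3)) = 42 + 70*((-1*¼ + 0)*(-3)) = 42 + 70*((-¼ + 0)*(-3)) = 42 + 70*(-¼*(-3)) = 42 + 70*(¾) = 42 + 105/2 = 189/2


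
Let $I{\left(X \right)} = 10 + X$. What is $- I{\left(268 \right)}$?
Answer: $-278$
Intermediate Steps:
$- I{\left(268 \right)} = - (10 + 268) = \left(-1\right) 278 = -278$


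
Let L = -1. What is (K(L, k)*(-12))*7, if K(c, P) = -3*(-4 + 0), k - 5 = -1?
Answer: -1008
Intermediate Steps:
k = 4 (k = 5 - 1 = 4)
K(c, P) = 12 (K(c, P) = -3*(-4) = 12)
(K(L, k)*(-12))*7 = (12*(-12))*7 = -144*7 = -1008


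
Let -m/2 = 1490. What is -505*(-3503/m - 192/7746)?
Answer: -447128313/769436 ≈ -581.11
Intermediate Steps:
m = -2980 (m = -2*1490 = -2980)
-505*(-3503/m - 192/7746) = -505*(-3503/(-2980) - 192/7746) = -505*(-3503*(-1/2980) - 192*1/7746) = -505*(3503/2980 - 32/1291) = -505*4427013/3847180 = -447128313/769436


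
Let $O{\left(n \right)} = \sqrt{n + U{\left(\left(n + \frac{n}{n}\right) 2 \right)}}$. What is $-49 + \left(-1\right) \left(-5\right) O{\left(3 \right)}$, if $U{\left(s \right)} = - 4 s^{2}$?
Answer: $-49 + 5 i \sqrt{253} \approx -49.0 + 79.53 i$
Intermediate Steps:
$O{\left(n \right)} = \sqrt{n - 4 \left(2 + 2 n\right)^{2}}$ ($O{\left(n \right)} = \sqrt{n - 4 \left(\left(n + \frac{n}{n}\right) 2\right)^{2}} = \sqrt{n - 4 \left(\left(n + 1\right) 2\right)^{2}} = \sqrt{n - 4 \left(\left(1 + n\right) 2\right)^{2}} = \sqrt{n - 4 \left(2 + 2 n\right)^{2}}$)
$-49 + \left(-1\right) \left(-5\right) O{\left(3 \right)} = -49 + \left(-1\right) \left(-5\right) \sqrt{3 - 16 \left(1 + 3\right)^{2}} = -49 + 5 \sqrt{3 - 16 \cdot 4^{2}} = -49 + 5 \sqrt{3 - 256} = -49 + 5 \sqrt{-253} = -49 + 5 i \sqrt{253}$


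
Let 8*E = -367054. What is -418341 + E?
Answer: -1856891/4 ≈ -4.6422e+5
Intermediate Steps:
E = -183527/4 (E = (⅛)*(-367054) = -183527/4 ≈ -45882.)
-418341 + E = -418341 - 183527/4 = -1856891/4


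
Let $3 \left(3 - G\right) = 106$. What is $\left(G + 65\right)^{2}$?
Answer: $\frac{9604}{9} \approx 1067.1$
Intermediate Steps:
$G = - \frac{97}{3}$ ($G = 3 - \frac{106}{3} = - \frac{97}{3} \approx -32.333$)
$\left(G + 65\right)^{2} = \left(- \frac{97}{3} + 65\right)^{2} = \left(\frac{98}{3}\right)^{2} = \frac{9604}{9}$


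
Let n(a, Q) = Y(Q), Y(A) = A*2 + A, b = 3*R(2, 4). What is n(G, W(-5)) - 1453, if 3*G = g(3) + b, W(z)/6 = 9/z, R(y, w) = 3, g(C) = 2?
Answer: -7427/5 ≈ -1485.4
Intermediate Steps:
b = 9 (b = 3*3 = 9)
W(z) = 54/z (W(z) = 6*(9/z) = 54/z)
Y(A) = 3*A (Y(A) = 2*A + A = 3*A)
G = 11/3 (G = (2 + 9)/3 = (⅓)*11 = 11/3 ≈ 3.6667)
n(a, Q) = 3*Q
n(G, W(-5)) - 1453 = 3*(54/(-5)) - 1453 = 3*(54*(-⅕)) - 1453 = 3*(-54/5) - 1453 = -162/5 - 1453 = -7427/5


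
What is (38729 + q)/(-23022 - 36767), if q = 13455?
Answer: -52184/59789 ≈ -0.87280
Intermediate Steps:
(38729 + q)/(-23022 - 36767) = (38729 + 13455)/(-23022 - 36767) = 52184/(-59789) = 52184*(-1/59789) = -52184/59789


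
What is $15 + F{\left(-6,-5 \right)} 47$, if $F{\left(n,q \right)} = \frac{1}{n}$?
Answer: $\frac{43}{6} \approx 7.1667$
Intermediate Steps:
$15 + F{\left(-6,-5 \right)} 47 = 15 + \frac{1}{-6} \cdot 47 = 15 - \frac{47}{6} = \frac{43}{6}$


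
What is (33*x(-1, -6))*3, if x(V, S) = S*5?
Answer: -2970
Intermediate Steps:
x(V, S) = 5*S
(33*x(-1, -6))*3 = (33*(5*(-6)))*3 = (33*(-30))*3 = -990*3 = -2970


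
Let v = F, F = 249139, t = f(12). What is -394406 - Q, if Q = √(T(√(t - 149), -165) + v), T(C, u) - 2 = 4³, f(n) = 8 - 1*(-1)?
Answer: -394406 - √249205 ≈ -3.9491e+5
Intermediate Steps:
f(n) = 9 (f(n) = 8 + 1 = 9)
t = 9
v = 249139
T(C, u) = 66 (T(C, u) = 2 + 4³ = 2 + 64 = 66)
Q = √249205 (Q = √(66 + 249139) = √249205 ≈ 499.20)
-394406 - Q = -394406 - √249205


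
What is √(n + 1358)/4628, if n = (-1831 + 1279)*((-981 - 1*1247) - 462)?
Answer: √1486238/4628 ≈ 0.26342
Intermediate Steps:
n = 1484880 (n = -552*((-981 - 1247) - 462) = -552*(-2228 - 462) = -552*(-2690) = 1484880)
√(n + 1358)/4628 = √(1484880 + 1358)/4628 = √1486238*(1/4628) = √1486238/4628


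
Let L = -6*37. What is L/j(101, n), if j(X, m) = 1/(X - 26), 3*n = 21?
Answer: -16650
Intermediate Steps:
L = -222
n = 7 (n = (1/3)*21 = 7)
j(X, m) = 1/(-26 + X)
L/j(101, n) = -222/(1/(-26 + 101)) = -222/(1/75) = -222/1/75 = -222*75 = -16650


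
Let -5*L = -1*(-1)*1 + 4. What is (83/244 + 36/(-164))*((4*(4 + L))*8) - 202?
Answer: -476234/2501 ≈ -190.42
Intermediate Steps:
L = -1 (L = -(-1*(-1)*1 + 4)/5 = -(1*1 + 4)/5 = -(1 + 4)/5 = -1/5*5 = -1)
(83/244 + 36/(-164))*((4*(4 + L))*8) - 202 = (83/244 + 36/(-164))*((4*(4 - 1))*8) - 202 = (83*(1/244) + 36*(-1/164))*((4*3)*8) - 202 = (83/244 - 9/41)*(12*8) - 202 = (1207/10004)*96 - 202 = 28968/2501 - 202 = -476234/2501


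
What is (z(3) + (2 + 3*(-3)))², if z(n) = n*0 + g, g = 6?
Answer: 1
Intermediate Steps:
z(n) = 6 (z(n) = n*0 + 6 = 0 + 6 = 6)
(z(3) + (2 + 3*(-3)))² = (6 + (2 + 3*(-3)))² = (6 + (2 - 9))² = (6 - 7)² = (-1)² = 1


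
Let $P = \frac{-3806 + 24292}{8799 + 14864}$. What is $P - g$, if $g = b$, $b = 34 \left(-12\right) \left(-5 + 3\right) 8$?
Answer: $- \frac{154451578}{23663} \approx -6527.1$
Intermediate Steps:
$P = \frac{20486}{23663} \approx 0.86574$
$b = 6528$ ($b = - 408 \left(\left(-2\right) 8\right) = \left(-408\right) \left(-16\right) = 6528$)
$g = 6528$
$P - g = \frac{20486}{23663} - 6528 = - \frac{154451578}{23663}$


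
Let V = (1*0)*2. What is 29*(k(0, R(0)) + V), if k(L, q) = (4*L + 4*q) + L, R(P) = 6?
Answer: 696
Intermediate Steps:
k(L, q) = 4*q + 5*L
V = 0 (V = 0*2 = 0)
29*(k(0, R(0)) + V) = 29*((4*6 + 5*0) + 0) = 29*((24 + 0) + 0) = 29*(24 + 0) = 29*24 = 696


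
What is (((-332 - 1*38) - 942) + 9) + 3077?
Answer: 1774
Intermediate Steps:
(((-332 - 1*38) - 942) + 9) + 3077 = (((-332 - 38) - 942) + 9) + 3077 = ((-370 - 942) + 9) + 3077 = (-1312 + 9) + 3077 = -1303 + 3077 = 1774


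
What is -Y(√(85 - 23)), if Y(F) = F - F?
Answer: 0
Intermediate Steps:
Y(F) = 0
-Y(√(85 - 23)) = -1*0 = 0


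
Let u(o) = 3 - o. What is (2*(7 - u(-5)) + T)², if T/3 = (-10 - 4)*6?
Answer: 64516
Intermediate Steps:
T = -252 (T = 3*((-10 - 4)*6) = 3*(-14*6) = 3*(-84) = -252)
(2*(7 - u(-5)) + T)² = (2*(7 - (3 - 1*(-5))) - 252)² = (2*(7 - (3 + 5)) - 252)² = (2*(7 - 1*8) - 252)² = (2*(7 - 8) - 252)² = (2*(-1) - 252)² = (-2 - 252)² = (-254)² = 64516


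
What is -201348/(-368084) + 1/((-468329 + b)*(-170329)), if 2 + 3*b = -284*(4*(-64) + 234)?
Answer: 235148955769156/429875480428619 ≈ 0.54702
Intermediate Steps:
b = 2082 (b = -⅔ + (-284*(4*(-64) + 234))/3 = -⅔ + (-284*(-256 + 234))/3 = -⅔ + (-284*(-22))/3 = -⅔ + (⅓)*6248 = -⅔ + 6248/3 = 2082)
-201348/(-368084) + 1/((-468329 + b)*(-170329)) = -201348/(-368084) + 1/((-468329 + 2082)*(-170329)) = -201348*(-1/368084) - 1/170329/(-466247) = 2961/5413 - 1/466247*(-1/170329) = 2961/5413 + 1/79415385263 = 235148955769156/429875480428619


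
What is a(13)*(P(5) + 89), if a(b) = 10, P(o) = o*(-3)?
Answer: 740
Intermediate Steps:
P(o) = -3*o
a(13)*(P(5) + 89) = 10*(-3*5 + 89) = 10*(-15 + 89) = 10*74 = 740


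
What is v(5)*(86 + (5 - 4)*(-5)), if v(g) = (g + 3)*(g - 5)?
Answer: 0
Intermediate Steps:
v(g) = (-5 + g)*(3 + g) (v(g) = (3 + g)*(-5 + g) = (-5 + g)*(3 + g))
v(5)*(86 + (5 - 4)*(-5)) = (-15 + 5**2 - 2*5)*(86 + (5 - 4)*(-5)) = (-15 + 25 - 10)*(86 + 1*(-5)) = 0*(86 - 5) = 0*81 = 0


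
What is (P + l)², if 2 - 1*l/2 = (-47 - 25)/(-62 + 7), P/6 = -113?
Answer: 1384881796/3025 ≈ 4.5781e+5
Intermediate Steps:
P = -678 (P = 6*(-113) = -678)
l = 76/55 (l = 4 - 2*(-47 - 25)/(-62 + 7) = 4 - (-144)/(-55) = 4 - (-144)*(-1)/55 = 4 - 2*72/55 = 4 - 144/55 = 76/55 ≈ 1.3818)
(P + l)² = (-678 + 76/55)² = (-37214/55)² = 1384881796/3025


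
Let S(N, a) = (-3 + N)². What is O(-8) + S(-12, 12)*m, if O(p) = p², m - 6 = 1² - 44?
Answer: -8261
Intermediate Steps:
m = -37 (m = 6 + (1² - 44) = 6 + (1 - 44) = 6 - 43 = -37)
O(-8) + S(-12, 12)*m = (-8)² + (-3 - 12)²*(-37) = 64 + (-15)²*(-37) = 64 + 225*(-37) = 64 - 8325 = -8261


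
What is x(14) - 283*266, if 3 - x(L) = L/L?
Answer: -75276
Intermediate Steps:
x(L) = 2 (x(L) = 3 - L/L = 3 - 1*1 = 3 - 1 = 2)
x(14) - 283*266 = 2 - 283*266 = 2 - 75278 = -75276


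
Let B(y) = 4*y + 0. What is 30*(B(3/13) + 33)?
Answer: 13230/13 ≈ 1017.7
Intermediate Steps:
B(y) = 4*y
30*(B(3/13) + 33) = 30*(4*(3/13) + 33) = 30*(12/13 + 33) = 30*(441/13) = 13230/13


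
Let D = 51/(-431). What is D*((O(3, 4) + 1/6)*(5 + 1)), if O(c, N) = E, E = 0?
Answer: -51/431 ≈ -0.11833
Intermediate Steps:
O(c, N) = 0
D = -51/431 (D = 51*(-1/431) = -51/431 ≈ -0.11833)
D*((O(3, 4) + 1/6)*(5 + 1)) = -51*(0 + 1/6)*(5 + 1)/431 = -51*(0 + 1/6)*6/431 = -17*6/862 = -51/431*1 = -51/431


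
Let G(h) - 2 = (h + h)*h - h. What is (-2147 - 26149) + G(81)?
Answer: -15253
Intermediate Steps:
G(h) = 2 - h + 2*h² (G(h) = 2 + ((h + h)*h - h) = 2 + ((2*h)*h - h) = 2 + (2*h² - h) = 2 + (-h + 2*h²) = 2 - h + 2*h²)
(-2147 - 26149) + G(81) = (-2147 - 26149) + (2 - 1*81 + 2*81²) = -28296 + (2 - 81 + 2*6561) = -28296 + (2 - 81 + 13122) = -28296 + 13043 = -15253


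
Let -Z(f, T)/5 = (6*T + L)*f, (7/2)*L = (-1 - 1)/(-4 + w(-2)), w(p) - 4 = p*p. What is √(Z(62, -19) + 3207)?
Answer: √1890973/7 ≈ 196.45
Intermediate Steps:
w(p) = 4 + p² (w(p) = 4 + p*p = 4 + p²)
L = -⅐ (L = 2*((-1 - 1)/(-4 + (4 + (-2)²)))/7 = 2*(-2/(-4 + (4 + 4)))/7 = 2*(-2/(-4 + 8))/7 = 2*(-2/4)/7 = 2*(-2*¼)/7 = (2/7)*(-½) = -⅐ ≈ -0.14286)
Z(f, T) = -5*f*(-⅐ + 6*T) (Z(f, T) = -5*(6*T - ⅐)*f = -5*(-⅐ + 6*T)*f = -5*f*(-⅐ + 6*T))
√(Z(62, -19) + 3207) = √((5/7)*62*(1 - 42*(-19)) + 3207) = √((5/7)*62*(1 + 798) + 3207) = √((5/7)*62*799 + 3207) = √(247690/7 + 3207) = √(270139/7) = √1890973/7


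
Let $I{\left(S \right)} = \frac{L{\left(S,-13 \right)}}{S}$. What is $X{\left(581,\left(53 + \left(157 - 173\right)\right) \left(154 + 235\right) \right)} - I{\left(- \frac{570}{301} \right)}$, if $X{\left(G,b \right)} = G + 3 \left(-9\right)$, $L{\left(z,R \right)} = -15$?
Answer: $\frac{20751}{38} \approx 546.08$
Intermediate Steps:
$X{\left(G,b \right)} = -27 + G$ ($X{\left(G,b \right)} = G - 27 = -27 + G$)
$I{\left(S \right)} = - \frac{15}{S}$
$X{\left(581,\left(53 + \left(157 - 173\right)\right) \left(154 + 235\right) \right)} - I{\left(- \frac{570}{301} \right)} = \left(-27 + 581\right) - - \frac{15}{\left(-570\right) \frac{1}{301}} = 554 - - \frac{15}{\left(-570\right) \frac{1}{301}} = 554 - - \frac{15}{- \frac{570}{301}} = 554 - \left(-15\right) \left(- \frac{301}{570}\right) = 554 - \frac{301}{38} = \frac{20751}{38}$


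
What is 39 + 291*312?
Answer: 90831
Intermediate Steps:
39 + 291*312 = 39 + 90792 = 90831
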